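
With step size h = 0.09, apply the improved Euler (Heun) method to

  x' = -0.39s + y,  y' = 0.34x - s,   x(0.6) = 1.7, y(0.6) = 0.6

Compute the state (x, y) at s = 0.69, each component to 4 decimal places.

1.7313, 0.5945

Heun on (x,y): k1 = f(s_n, state_n); k2 = f(s_n + h, state_n + h·k1); state_{n+1} = state_n + (h/2)·(k1 + k2).
0.600000: (1.700000, 0.600000)
  k1 = (0.366000, -0.022000)
  predictor → (1.732940, 0.598020)
  k2 = (0.328920, -0.100800)
  → (1.731271, 0.594474)
(x(0.69), y(0.69)) ≈ (1.7313, 0.5945)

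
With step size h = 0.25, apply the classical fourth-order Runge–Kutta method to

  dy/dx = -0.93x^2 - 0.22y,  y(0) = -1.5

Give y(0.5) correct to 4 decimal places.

RK4: k1 = f(x_n, y_n); k2 = f(x_n + h/2, y_n + (h/2)·k1); k3 = f(x_n + h/2, y_n + (h/2)·k2); k4 = f(x_n + h, y_n + h·k3); y_{n+1} = y_n + (h/6)·(k1 + 2k2 + 2k3 + k4).
x=0.000000, y=-1.500000:
  k1 = f(0.000000, -1.500000) = 0.330000
  k2 = f(0.125000, -1.458750) = 0.306394
  k3 = f(0.125000, -1.461701) = 0.307043
  k4 = f(0.250000, -1.423239) = 0.254988
  y ← -1.500000 + (0.25/6)·(k1 + 2k2 + 2k3 + k4) = -1.424506
x=0.250000, y=-1.424506:
  k1 = f(0.250000, -1.424506) = 0.255266
  k2 = f(0.375000, -1.392598) = 0.175590
  k3 = f(0.375000, -1.402557) = 0.177781
  k4 = f(0.500000, -1.380060) = 0.071113
  y ← -1.424506 + (0.25/6)·(k1 + 2k2 + 2k3 + k4) = -1.381459
y(0.5) ≈ -1.3815

-1.3815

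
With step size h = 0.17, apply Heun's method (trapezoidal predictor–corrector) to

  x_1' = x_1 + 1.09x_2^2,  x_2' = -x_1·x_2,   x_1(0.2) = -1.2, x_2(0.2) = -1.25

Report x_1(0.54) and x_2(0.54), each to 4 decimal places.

Heun on (x_1,x_2): k1 = f(t_n, state_n); k2 = f(t_n + h, state_n + h·k1); state_{n+1} = state_n + (h/2)·(k1 + k2).
0.200000: (-1.200000, -1.250000)
  k1 = (0.503125, -1.500000)
  predictor → (-1.114469, -1.505000)
  k2 = (1.354408, -1.677275)
  → (-1.042110, -1.520068)
0.370000: (-1.042110, -1.520068)
  k1 = (1.476453, -1.584078)
  predictor → (-0.791113, -1.789362)
  k2 = (2.698866, -1.415587)
  → (-0.687208, -1.775040)
(x_1(0.54), x_2(0.54)) ≈ (-0.6872, -1.7750)

-0.6872, -1.7750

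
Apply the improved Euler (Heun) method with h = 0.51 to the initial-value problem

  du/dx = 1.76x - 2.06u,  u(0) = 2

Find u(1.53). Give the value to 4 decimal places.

Heun: k1 = f(x_n, u_n); k2 = f(x_n + h, u_n + h·k1); u_{n+1} = u_n + (h/2)·(k1 + k2).
x=0.000000, u=2.000000:
  k1 = f(0.000000, 2.000000) = -4.120000
  k2 = f(0.510000, -0.101200) = 1.106072
  u ← 2.000000 + (0.51/2)·(-4.120000 + 1.106072) = 1.231448
x=0.510000, u=1.231448:
  k1 = f(0.510000, 1.231448) = -1.639184
  k2 = f(1.020000, 0.395465) = 0.980543
  u ← 1.231448 + (0.51/2)·(-1.639184 + 0.980543) = 1.063495
x=1.020000, u=1.063495:
  k1 = f(1.020000, 1.063495) = -0.395600
  k2 = f(1.530000, 0.861739) = 0.917617
  u ← 1.063495 + (0.51/2)·(-0.395600 + 0.917617) = 1.196609
u(1.53) ≈ 1.1966

1.1966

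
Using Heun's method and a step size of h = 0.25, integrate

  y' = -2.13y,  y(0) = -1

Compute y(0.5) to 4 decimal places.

Heun: k1 = f(s_n, y_n); k2 = f(s_n + h, y_n + h·k1); y_{n+1} = y_n + (h/2)·(k1 + k2).
s=0.000000, y=-1.000000:
  k1 = f(0.000000, -1.000000) = 2.130000
  k2 = f(0.250000, -0.467500) = 0.995775
  y ← -1.000000 + (0.25/2)·(2.130000 + 0.995775) = -0.609278
s=0.250000, y=-0.609278:
  k1 = f(0.250000, -0.609278) = 1.297762
  k2 = f(0.500000, -0.284838) = 0.606704
  y ← -0.609278 + (0.25/2)·(1.297762 + 0.606704) = -0.371220
y(0.5) ≈ -0.3712

-0.3712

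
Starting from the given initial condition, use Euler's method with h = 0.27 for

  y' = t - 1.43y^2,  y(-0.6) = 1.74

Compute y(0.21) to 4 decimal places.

Euler: y_{n+1} = y_n + h·f(t_n, y_n).
t=-0.600000, y=1.740000: f=-4.929468 → y ← 1.740000 + 0.27·(-4.929468) = 0.409044
t=-0.330000, y=0.409044: f=-0.569263 → y ← 0.409044 + 0.27·(-0.569263) = 0.255343
t=-0.060000, y=0.255343: f=-0.153236 → y ← 0.255343 + 0.27·(-0.153236) = 0.213969
y(0.21) ≈ 0.2140

0.2140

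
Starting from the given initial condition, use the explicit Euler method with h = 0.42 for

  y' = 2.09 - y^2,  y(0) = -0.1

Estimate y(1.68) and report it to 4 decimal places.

Euler: y_{n+1} = y_n + h·f(t_n, y_n).
t=0.000000, y=-0.100000: f=2.080000 → y ← -0.100000 + 0.42·2.080000 = 0.773600
t=0.420000, y=0.773600: f=1.491543 → y ← 0.773600 + 0.42·1.491543 = 1.400048
t=0.840000, y=1.400048: f=0.129865 → y ← 1.400048 + 0.42·0.129865 = 1.454592
t=1.260000, y=1.454592: f=-0.025837 → y ← 1.454592 + 0.42·(-0.025837) = 1.443740
y(1.68) ≈ 1.4437

1.4437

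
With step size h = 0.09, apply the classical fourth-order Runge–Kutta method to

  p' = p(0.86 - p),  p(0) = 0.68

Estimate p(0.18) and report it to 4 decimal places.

0.7010

RK4: k1 = f(t_n, p_n); k2 = f(t_n + h/2, p_n + (h/2)·k1); k3 = f(t_n + h/2, p_n + (h/2)·k2); k4 = f(t_n + h, p_n + h·k3); p_{n+1} = p_n + (h/6)·(k1 + 2k2 + 2k3 + k4).
t=0.000000, p=0.680000:
  k1 = f(0.000000, 0.680000) = 0.122400
  k2 = f(0.045000, 0.685508) = 0.119616
  k3 = f(0.045000, 0.685383) = 0.119680
  k4 = f(0.090000, 0.690771) = 0.116898
  p ← 0.680000 + (0.09/6)·(k1 + 2k2 + 2k3 + k4) = 0.690768
t=0.090000, p=0.690768:
  k1 = f(0.090000, 0.690768) = 0.116900
  k2 = f(0.135000, 0.696029) = 0.114129
  k3 = f(0.135000, 0.695904) = 0.114195
  k4 = f(0.180000, 0.701046) = 0.111434
  p ← 0.690768 + (0.09/6)·(k1 + 2k2 + 2k3 + k4) = 0.701043
p(0.18) ≈ 0.7010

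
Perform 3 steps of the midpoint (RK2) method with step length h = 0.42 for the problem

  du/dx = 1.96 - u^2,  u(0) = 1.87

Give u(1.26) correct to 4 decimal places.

Midpoint: k1 = f(x_n, u_n); k2 = f(x_n + h/2, u_n + (h/2)·k1); u_{n+1} = u_n + h·k2.
x=0.000000, u=1.870000:
  k1 = f(0.000000, 1.870000) = -1.536900
  k2 = f(0.210000, 1.547251) = -0.433986
  u ← 1.870000 + 0.42·(-0.433986) = 1.687726
x=0.420000, u=1.687726:
  k1 = f(0.420000, 1.687726) = -0.888419
  k2 = f(0.630000, 1.501158) = -0.293475
  u ← 1.687726 + 0.42·(-0.293475) = 1.564466
x=0.840000, u=1.564466:
  k1 = f(0.840000, 1.564466) = -0.487555
  k2 = f(1.050000, 1.462080) = -0.177677
  u ← 1.564466 + 0.42·(-0.177677) = 1.489842
u(1.26) ≈ 1.4898

1.4898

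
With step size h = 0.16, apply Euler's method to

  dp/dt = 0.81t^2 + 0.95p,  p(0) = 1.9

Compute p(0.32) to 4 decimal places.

2.5248

Euler: p_{n+1} = p_n + h·f(t_n, p_n).
t=0.000000, p=1.900000: f=1.805000 → p ← 1.900000 + 0.16·1.805000 = 2.188800
t=0.160000, p=2.188800: f=2.100096 → p ← 2.188800 + 0.16·2.100096 = 2.524815
p(0.32) ≈ 2.5248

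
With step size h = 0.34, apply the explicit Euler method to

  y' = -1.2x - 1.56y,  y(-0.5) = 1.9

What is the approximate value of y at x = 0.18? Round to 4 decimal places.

0.5801

Euler: y_{n+1} = y_n + h·f(x_n, y_n).
x=-0.500000, y=1.900000: f=-2.364000 → y ← 1.900000 + 0.34·(-2.364000) = 1.096240
x=-0.160000, y=1.096240: f=-1.518134 → y ← 1.096240 + 0.34·(-1.518134) = 0.580074
y(0.18) ≈ 0.5801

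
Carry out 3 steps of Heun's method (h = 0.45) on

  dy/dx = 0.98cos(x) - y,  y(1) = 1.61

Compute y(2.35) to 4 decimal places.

Heun: k1 = f(x_n, y_n); k2 = f(x_n + h, y_n + h·k1); y_{n+1} = y_n + (h/2)·(k1 + k2).
x=1.000000, y=1.610000:
  k1 = f(1.000000, 1.610000) = -1.080504
  k2 = f(1.450000, 1.123773) = -1.005681
  y ← 1.610000 + (0.45/2)·(-1.080504 + (-1.005681)) = 1.140609
x=1.450000, y=1.140609:
  k1 = f(1.450000, 1.140609) = -1.022516
  k2 = f(1.900000, 0.680476) = -0.997300
  y ← 1.140609 + (0.45/2)·(-1.022516 + (-0.997300)) = 0.686150
x=1.900000, y=0.686150:
  k1 = f(1.900000, 0.686150) = -1.002974
  k2 = f(2.350000, 0.234812) = -0.923471
  y ← 0.686150 + (0.45/2)·(-1.002974 + (-0.923471)) = 0.252700
y(2.35) ≈ 0.2527

0.2527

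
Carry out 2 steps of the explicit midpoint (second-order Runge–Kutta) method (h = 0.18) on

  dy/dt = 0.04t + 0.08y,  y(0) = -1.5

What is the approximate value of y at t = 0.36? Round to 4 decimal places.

Midpoint: k1 = f(t_n, y_n); k2 = f(t_n + h/2, y_n + (h/2)·k1); y_{n+1} = y_n + h·k2.
t=0.000000, y=-1.500000:
  k1 = f(0.000000, -1.500000) = -0.120000
  k2 = f(0.090000, -1.510800) = -0.117264
  y ← -1.500000 + 0.18·(-0.117264) = -1.521108
t=0.180000, y=-1.521108:
  k1 = f(0.180000, -1.521108) = -0.114489
  k2 = f(0.270000, -1.531411) = -0.111713
  y ← -1.521108 + 0.18·(-0.111713) = -1.541216
y(0.36) ≈ -1.5412

-1.5412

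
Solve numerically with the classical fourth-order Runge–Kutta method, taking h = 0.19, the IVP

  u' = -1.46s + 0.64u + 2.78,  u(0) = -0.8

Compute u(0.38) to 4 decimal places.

0.0612

RK4: k1 = f(s_n, u_n); k2 = f(s_n + h/2, u_n + (h/2)·k1); k3 = f(s_n + h/2, u_n + (h/2)·k2); k4 = f(s_n + h, u_n + h·k3); u_{n+1} = u_n + (h/6)·(k1 + 2k2 + 2k3 + k4).
s=0.000000, u=-0.800000:
  k1 = f(0.000000, -0.800000) = 2.268000
  k2 = f(0.095000, -0.584540) = 2.267194
  k3 = f(0.095000, -0.584617) = 2.267145
  k4 = f(0.190000, -0.369242) = 2.266285
  u ← -0.800000 + (0.19/6)·(k1 + 2k2 + 2k3 + k4) = -0.369239
s=0.190000, u=-0.369239:
  k1 = f(0.190000, -0.369239) = 2.266287
  k2 = f(0.285000, -0.153942) = 2.265377
  k3 = f(0.285000, -0.154029) = 2.265322
  k4 = f(0.380000, 0.061172) = 2.264350
  u ← -0.369239 + (0.19/6)·(k1 + 2k2 + 2k3 + k4) = 0.061175
u(0.38) ≈ 0.0612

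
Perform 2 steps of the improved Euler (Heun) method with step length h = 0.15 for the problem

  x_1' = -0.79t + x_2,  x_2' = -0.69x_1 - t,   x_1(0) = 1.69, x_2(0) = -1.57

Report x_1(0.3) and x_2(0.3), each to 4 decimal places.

Heun on (x_1,x_2): k1 = f(t_n, state_n); k2 = f(t_n + h, state_n + h·k1); state_{n+1} = state_n + (h/2)·(k1 + k2).
0.000000: (1.690000, -1.570000)
  k1 = (-1.570000, -1.166100)
  predictor → (1.454500, -1.744915)
  k2 = (-1.863415, -1.153605)
  → (1.432494, -1.743978)
0.150000: (1.432494, -1.743978)
  k1 = (-1.862478, -1.138421)
  predictor → (1.153122, -1.914741)
  k2 = (-2.151741, -1.095654)
  → (1.131427, -1.911534)
(x_1(0.3), x_2(0.3)) ≈ (1.1314, -1.9115)

1.1314, -1.9115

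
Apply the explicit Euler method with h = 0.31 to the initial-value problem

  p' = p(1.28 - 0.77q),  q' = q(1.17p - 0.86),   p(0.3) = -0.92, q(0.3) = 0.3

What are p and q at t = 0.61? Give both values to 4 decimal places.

Euler on (p,q): p_{n+1} = p_n + h·p', q_{n+1} = q_n + h·q'.
0.300000: (-0.920000, 0.300000); f=(-0.965080, -0.580920) → (-1.219175, 0.119915)
(p(0.61), q(0.61)) ≈ (-1.2192, 0.1199)

-1.2192, 0.1199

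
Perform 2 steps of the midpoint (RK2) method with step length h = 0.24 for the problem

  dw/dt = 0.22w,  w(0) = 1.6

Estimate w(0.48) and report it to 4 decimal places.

1.7781

Midpoint: k1 = f(t_n, w_n); k2 = f(t_n + h/2, w_n + (h/2)·k1); w_{n+1} = w_n + h·k2.
t=0.000000, w=1.600000:
  k1 = f(0.000000, 1.600000) = 0.352000
  k2 = f(0.120000, 1.642240) = 0.361293
  w ← 1.600000 + 0.24·0.361293 = 1.686710
t=0.240000, w=1.686710:
  k1 = f(0.240000, 1.686710) = 0.371076
  k2 = f(0.360000, 1.731239) = 0.380873
  w ← 1.686710 + 0.24·0.380873 = 1.778120
w(0.48) ≈ 1.7781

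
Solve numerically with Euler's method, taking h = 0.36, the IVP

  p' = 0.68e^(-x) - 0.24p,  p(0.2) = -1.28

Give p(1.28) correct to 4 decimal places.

Euler: p_{n+1} = p_n + h·f(x_n, p_n).
x=0.200000, p=-1.280000: f=0.863937 → p ← -1.280000 + 0.36·0.863937 = -0.968983
x=0.560000, p=-0.968983: f=0.620978 → p ← -0.968983 + 0.36·0.620978 = -0.745431
x=0.920000, p=-0.745431: f=0.449896 → p ← -0.745431 + 0.36·0.449896 = -0.583468
p(1.28) ≈ -0.5835

-0.5835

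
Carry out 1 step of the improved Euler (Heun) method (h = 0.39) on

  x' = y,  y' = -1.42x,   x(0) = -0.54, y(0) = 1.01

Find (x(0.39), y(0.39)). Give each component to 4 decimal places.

Heun on (x,y): k1 = f(t_n, state_n); k2 = f(t_n + h, state_n + h·k1); state_{n+1} = state_n + (h/2)·(k1 + k2).
0.000000: (-0.540000, 1.010000)
  k1 = (1.010000, 0.766800)
  predictor → (-0.146100, 1.309052)
  k2 = (1.309052, 0.207462)
  → (-0.087785, 1.199981)
(x(0.39), y(0.39)) ≈ (-0.0878, 1.2000)

-0.0878, 1.2000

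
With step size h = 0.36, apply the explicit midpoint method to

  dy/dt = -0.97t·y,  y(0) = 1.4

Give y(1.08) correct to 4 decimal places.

Midpoint: k1 = f(t_n, y_n); k2 = f(t_n + h/2, y_n + (h/2)·k1); y_{n+1} = y_n + h·k2.
t=0.000000, y=1.400000:
  k1 = f(0.000000, 1.400000) = 0.000000
  k2 = f(0.180000, 1.400000) = -0.244440
  y ← 1.400000 + 0.36·(-0.244440) = 1.312002
t=0.360000, y=1.312002:
  k1 = f(0.360000, 1.312002) = -0.458151
  k2 = f(0.540000, 1.229534) = -0.644030
  y ← 1.312002 + 0.36·(-0.644030) = 1.080151
t=0.720000, y=1.080151:
  k1 = f(0.720000, 1.080151) = -0.754377
  k2 = f(0.900000, 0.944363) = -0.824429
  y ← 1.080151 + 0.36·(-0.824429) = 0.783356
y(1.08) ≈ 0.7834

0.7834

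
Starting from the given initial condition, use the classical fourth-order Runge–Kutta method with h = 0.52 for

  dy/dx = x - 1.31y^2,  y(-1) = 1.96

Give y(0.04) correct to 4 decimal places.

0.2372

RK4: k1 = f(x_n, y_n); k2 = f(x_n + h/2, y_n + (h/2)·k1); k3 = f(x_n + h/2, y_n + (h/2)·k2); k4 = f(x_n + h, y_n + h·k3); y_{n+1} = y_n + (h/6)·(k1 + 2k2 + 2k3 + k4).
x=-1.000000, y=1.960000:
  k1 = f(-1.000000, 1.960000) = -6.032496
  k2 = f(-0.740000, 0.391551) = -0.940839
  k3 = f(-0.740000, 1.715382) = -4.594721
  k4 = f(-0.480000, -0.429255) = -0.721380
  y ← 1.960000 + (0.52/6)·(k1 + 2k2 + 2k3 + k4) = 0.415167
x=-0.480000, y=0.415167:
  k1 = f(-0.480000, 0.415167) = -0.705796
  k2 = f(-0.220000, 0.231660) = -0.290303
  k3 = f(-0.220000, 0.339688) = -0.371158
  k4 = f(0.040000, 0.222165) = -0.024658
  y ← 0.415167 + (0.52/6)·(k1 + 2k2 + 2k3 + k4) = 0.237208
y(0.04) ≈ 0.2372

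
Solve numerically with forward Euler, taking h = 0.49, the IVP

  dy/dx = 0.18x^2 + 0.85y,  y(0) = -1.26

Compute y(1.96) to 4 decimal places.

-4.7196

Euler: y_{n+1} = y_n + h·f(x_n, y_n).
x=0.000000, y=-1.260000: f=-1.071000 → y ← -1.260000 + 0.49·(-1.071000) = -1.784790
x=0.490000, y=-1.784790: f=-1.473854 → y ← -1.784790 + 0.49·(-1.473854) = -2.506978
x=0.980000, y=-2.506978: f=-1.958059 → y ← -2.506978 + 0.49·(-1.958059) = -3.466427
x=1.470000, y=-3.466427: f=-2.557501 → y ← -3.466427 + 0.49·(-2.557501) = -4.719603
y(1.96) ≈ -4.7196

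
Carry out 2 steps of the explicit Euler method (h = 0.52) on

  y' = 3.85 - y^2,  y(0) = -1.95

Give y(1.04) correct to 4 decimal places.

Euler: y_{n+1} = y_n + h·f(s_n, y_n).
s=0.000000, y=-1.950000: f=0.047500 → y ← -1.950000 + 0.52·0.047500 = -1.925300
s=0.520000, y=-1.925300: f=0.143220 → y ← -1.925300 + 0.52·0.143220 = -1.850826
y(1.04) ≈ -1.8508

-1.8508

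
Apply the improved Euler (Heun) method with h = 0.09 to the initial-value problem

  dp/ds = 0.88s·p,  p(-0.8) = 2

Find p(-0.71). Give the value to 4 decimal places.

Heun: k1 = f(s_n, p_n); k2 = f(s_n + h, p_n + h·k1); p_{n+1} = p_n + (h/2)·(k1 + k2).
s=-0.800000, p=2.000000:
  k1 = f(-0.800000, 2.000000) = -1.408000
  k2 = f(-0.710000, 1.873280) = -1.170425
  p ← 2.000000 + (0.09/2)·(-1.408000 + (-1.170425)) = 1.883971
p(-0.71) ≈ 1.8840

1.8840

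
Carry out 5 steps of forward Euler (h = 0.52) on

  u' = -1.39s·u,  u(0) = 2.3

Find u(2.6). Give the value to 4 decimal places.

0.0229

Euler: u_{n+1} = u_n + h·f(s_n, u_n).
s=0.000000, u=2.300000: f=0.000000 → u ← 2.300000 + 0.52·0.000000 = 2.300000
s=0.520000, u=2.300000: f=-1.662440 → u ← 2.300000 + 0.52·(-1.662440) = 1.435531
s=1.040000, u=1.435531: f=-2.075204 → u ← 1.435531 + 0.52·(-2.075204) = 0.356425
s=1.560000, u=0.356425: f=-0.772872 → u ← 0.356425 + 0.52·(-0.772872) = -0.045468
s=2.080000, u=-0.045468: f=0.131458 → u ← -0.045468 + 0.52·0.131458 = 0.022890
u(2.6) ≈ 0.0229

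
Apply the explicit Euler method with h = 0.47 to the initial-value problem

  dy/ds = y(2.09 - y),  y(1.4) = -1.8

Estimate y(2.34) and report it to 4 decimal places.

Euler: y_{n+1} = y_n + h·f(s_n, y_n).
s=1.400000, y=-1.800000: f=-7.002000 → y ← -1.800000 + 0.47·(-7.002000) = -5.090940
s=1.870000, y=-5.090940: f=-36.557735 → y ← -5.090940 + 0.47·(-36.557735) = -22.273075
y(2.34) ≈ -22.2731

-22.2731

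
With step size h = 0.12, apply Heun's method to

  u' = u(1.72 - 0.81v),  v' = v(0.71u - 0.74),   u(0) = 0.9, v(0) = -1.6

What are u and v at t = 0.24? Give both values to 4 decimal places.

Heun on (u,v): k1 = f(t_n, state_n); k2 = f(t_n + h, state_n + h·k1); state_{n+1} = state_n + (h/2)·(k1 + k2).
0.000000: (0.900000, -1.600000)
  k1 = (2.714400, 0.161600)
  predictor → (1.225728, -1.580608)
  k2 = (3.677543, -0.205901)
  → (1.283517, -1.602658)
0.120000: (1.283517, -1.602658)
  k1 = (3.873849, -0.274530)
  predictor → (1.748378, -1.635602)
  k2 = (5.323528, -0.820007)
  → (1.835359, -1.668330)
(u(0.24), v(0.24)) ≈ (1.8354, -1.6683)

1.8354, -1.6683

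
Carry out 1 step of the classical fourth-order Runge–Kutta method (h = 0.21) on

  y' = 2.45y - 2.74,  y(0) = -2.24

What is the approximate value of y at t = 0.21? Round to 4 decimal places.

RK4: k1 = f(t_n, y_n); k2 = f(t_n + h/2, y_n + (h/2)·k1); k3 = f(t_n + h/2, y_n + (h/2)·k2); k4 = f(t_n + h, y_n + h·k3); y_{n+1} = y_n + (h/6)·(k1 + 2k2 + 2k3 + k4).
t=0.000000, y=-2.240000:
  k1 = f(0.000000, -2.240000) = -8.228000
  k2 = f(0.105000, -3.103940) = -10.344653
  k3 = f(0.105000, -3.326189) = -10.889162
  k4 = f(0.210000, -4.526724) = -13.830474
  y ← -2.240000 + (0.21/6)·(k1 + 2k2 + 2k3 + k4) = -4.498414
y(0.21) ≈ -4.4984

-4.4984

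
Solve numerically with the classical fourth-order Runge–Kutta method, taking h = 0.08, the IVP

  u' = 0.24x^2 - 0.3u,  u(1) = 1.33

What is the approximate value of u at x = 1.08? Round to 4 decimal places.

RK4: k1 = f(x_n, u_n); k2 = f(x_n + h/2, u_n + (h/2)·k1); k3 = f(x_n + h/2, u_n + (h/2)·k2); k4 = f(x_n + h, u_n + h·k3); u_{n+1} = u_n + (h/6)·(k1 + 2k2 + 2k3 + k4).
x=1.000000, u=1.330000:
  k1 = f(1.000000, 1.330000) = -0.159000
  k2 = f(1.040000, 1.323640) = -0.137508
  k3 = f(1.040000, 1.324500) = -0.137766
  k4 = f(1.080000, 1.318979) = -0.115758
  u ← 1.330000 + (0.08/6)·(k1 + 2k2 + 2k3 + k4) = 1.318996
u(1.08) ≈ 1.3190

1.3190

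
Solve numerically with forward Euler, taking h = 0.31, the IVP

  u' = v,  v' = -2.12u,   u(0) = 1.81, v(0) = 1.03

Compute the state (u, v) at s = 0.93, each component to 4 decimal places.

1.5966, -2.9258

Euler on (u,v): u_{n+1} = u_n + h·u', v_{n+1} = v_n + h·v'.
0.000000: (1.810000, 1.030000); f=(1.030000, -3.837200) → (2.129300, -0.159532)
0.310000: (2.129300, -0.159532); f=(-0.159532, -4.514116) → (2.079845, -1.558908)
0.620000: (2.079845, -1.558908); f=(-1.558908, -4.409272) → (1.596584, -2.925782)
(u(0.93), v(0.93)) ≈ (1.5966, -2.9258)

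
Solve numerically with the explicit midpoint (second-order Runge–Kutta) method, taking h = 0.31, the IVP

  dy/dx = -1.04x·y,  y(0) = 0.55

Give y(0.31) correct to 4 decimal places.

0.5225

Midpoint: k1 = f(x_n, y_n); k2 = f(x_n + h/2, y_n + (h/2)·k1); y_{n+1} = y_n + h·k2.
x=0.000000, y=0.550000:
  k1 = f(0.000000, 0.550000) = 0.000000
  k2 = f(0.155000, 0.550000) = -0.088660
  y ← 0.550000 + 0.31·(-0.088660) = 0.522515
y(0.31) ≈ 0.5225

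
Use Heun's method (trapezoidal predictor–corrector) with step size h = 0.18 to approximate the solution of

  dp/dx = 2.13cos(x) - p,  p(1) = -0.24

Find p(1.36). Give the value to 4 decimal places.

Heun: k1 = f(x_n, p_n); k2 = f(x_n + h, p_n + h·k1); p_{n+1} = p_n + (h/2)·(k1 + k2).
x=1.000000, p=-0.240000:
  k1 = f(1.000000, -0.240000) = 1.390844
  k2 = f(1.180000, 0.010352) = 0.801018
  p ← -0.240000 + (0.18/2)·(1.390844 + 0.801018) = -0.042732
x=1.180000, p=-0.042732:
  k1 = f(1.180000, -0.042732) = 0.854102
  k2 = f(1.360000, 0.111006) = 0.334672
  p ← -0.042732 + (0.18/2)·(0.854102 + 0.334672) = 0.064257
p(1.36) ≈ 0.0643

0.0643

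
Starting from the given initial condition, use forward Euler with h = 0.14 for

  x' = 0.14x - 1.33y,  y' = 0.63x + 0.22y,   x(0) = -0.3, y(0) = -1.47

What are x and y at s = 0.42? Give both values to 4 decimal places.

0.5557, -1.6187

Euler on (x,y): x_{n+1} = x_n + h·x', y_{n+1} = y_n + h·y'.
0.000000: (-0.300000, -1.470000); f=(1.913100, -0.512400) → (-0.032166, -1.541736)
0.140000: (-0.032166, -1.541736); f=(2.046006, -0.359447) → (0.254275, -1.592059)
0.280000: (0.254275, -1.592059); f=(2.153036, -0.190060) → (0.555700, -1.618667)
(x(0.42), y(0.42)) ≈ (0.5557, -1.6187)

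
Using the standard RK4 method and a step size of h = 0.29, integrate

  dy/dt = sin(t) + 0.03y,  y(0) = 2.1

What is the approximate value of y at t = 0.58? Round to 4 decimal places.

2.3014

RK4: k1 = f(t_n, y_n); k2 = f(t_n + h/2, y_n + (h/2)·k1); k3 = f(t_n + h/2, y_n + (h/2)·k2); k4 = f(t_n + h, y_n + h·k3); y_{n+1} = y_n + (h/6)·(k1 + 2k2 + 2k3 + k4).
t=0.000000, y=2.100000:
  k1 = f(0.000000, 2.100000) = 0.063000
  k2 = f(0.145000, 2.109135) = 0.207766
  k3 = f(0.145000, 2.130126) = 0.208396
  k4 = f(0.290000, 2.160435) = 0.350765
  y ← 2.100000 + (0.29/6)·(k1 + 2k2 + 2k3 + k4) = 2.160228
t=0.290000, y=2.160228:
  k1 = f(0.290000, 2.160228) = 0.350759
  k2 = f(0.435000, 2.211088) = 0.487743
  k3 = f(0.435000, 2.230950) = 0.488339
  k4 = f(0.580000, 2.301846) = 0.617079
  y ← 2.160228 + (0.29/6)·(k1 + 2k2 + 2k3 + k4) = 2.301361
y(0.58) ≈ 2.3014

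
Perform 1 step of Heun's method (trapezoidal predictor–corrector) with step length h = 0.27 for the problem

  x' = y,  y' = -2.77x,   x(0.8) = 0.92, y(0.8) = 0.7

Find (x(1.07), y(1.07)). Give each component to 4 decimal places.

1.0161, -0.0587

Heun on (x,y): k1 = f(t_n, state_n); k2 = f(t_n + h, state_n + h·k1); state_{n+1} = state_n + (h/2)·(k1 + k2).
0.800000: (0.920000, 0.700000)
  k1 = (0.700000, -2.548400)
  predictor → (1.109000, 0.011932)
  k2 = (0.011932, -3.071930)
  → (1.016111, -0.058745)
(x(1.07), y(1.07)) ≈ (1.0161, -0.0587)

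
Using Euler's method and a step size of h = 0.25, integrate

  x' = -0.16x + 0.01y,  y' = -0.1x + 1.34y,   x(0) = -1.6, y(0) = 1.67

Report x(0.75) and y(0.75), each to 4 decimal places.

Euler on (x,y): x_{n+1} = x_n + h·x', y_{n+1} = y_n + h·y'.
0.000000: (-1.600000, 1.670000); f=(0.272700, 2.397800) → (-1.531825, 2.269450)
0.250000: (-1.531825, 2.269450); f=(0.267786, 3.194246) → (-1.464878, 3.068011)
0.500000: (-1.464878, 3.068011); f=(0.265061, 4.257623) → (-1.398613, 4.132417)
(x(0.75), y(0.75)) ≈ (-1.3986, 4.1324)

-1.3986, 4.1324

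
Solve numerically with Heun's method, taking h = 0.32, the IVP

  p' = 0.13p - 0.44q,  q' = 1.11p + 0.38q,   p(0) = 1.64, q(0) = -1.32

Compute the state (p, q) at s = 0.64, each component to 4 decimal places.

2.0283, -0.1949

Heun on (p,q): k1 = f(s_n, state_n); k2 = f(s_n + h, state_n + h·k1); state_{n+1} = state_n + (h/2)·(k1 + k2).
0.000000: (1.640000, -1.320000)
  k1 = (0.794000, 1.318800)
  predictor → (1.894080, -0.897984)
  k2 = (0.641343, 1.761195)
  → (1.869655, -0.827201)
0.320000: (1.869655, -0.827201)
  k1 = (0.607024, 1.760981)
  predictor → (2.063902, -0.263687)
  k2 = (0.384330, 2.190731)
  → (2.028271, -0.194927)
(p(0.64), q(0.64)) ≈ (2.0283, -0.1949)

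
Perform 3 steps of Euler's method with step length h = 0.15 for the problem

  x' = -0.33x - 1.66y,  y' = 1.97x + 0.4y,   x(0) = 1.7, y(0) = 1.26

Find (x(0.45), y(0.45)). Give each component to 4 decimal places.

Euler on (x,y): x_{n+1} = x_n + h·x', y_{n+1} = y_n + h·y'.
0.000000: (1.700000, 1.260000); f=(-2.652600, 3.853000) → (1.302110, 1.837950)
0.150000: (1.302110, 1.837950); f=(-3.480693, 3.300337) → (0.780006, 2.333001)
0.300000: (0.780006, 2.333001); f=(-4.130183, 2.469812) → (0.160479, 2.703472)
(x(0.45), y(0.45)) ≈ (0.1605, 2.7035)

0.1605, 2.7035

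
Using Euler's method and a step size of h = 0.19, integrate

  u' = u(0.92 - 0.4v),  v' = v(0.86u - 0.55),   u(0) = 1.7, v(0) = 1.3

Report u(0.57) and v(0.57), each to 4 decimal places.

2.0073, 2.2080

Euler on (u,v): u_{n+1} = u_n + h·u', v_{n+1} = v_n + h·v'.
0.000000: (1.700000, 1.300000); f=(0.680000, 1.185600) → (1.829200, 1.525264)
0.190000: (1.829200, 1.525264); f=(0.566859, 1.560516) → (1.936903, 1.821762)
0.380000: (1.936903, 1.821762); f=(0.370520, 2.032607) → (2.007302, 2.207957)
(u(0.57), v(0.57)) ≈ (2.0073, 2.2080)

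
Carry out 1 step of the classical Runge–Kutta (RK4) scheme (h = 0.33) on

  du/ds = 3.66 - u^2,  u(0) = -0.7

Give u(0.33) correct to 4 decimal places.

RK4: k1 = f(s_n, u_n); k2 = f(s_n + h/2, u_n + (h/2)·k1); k3 = f(s_n + h/2, u_n + (h/2)·k2); k4 = f(s_n + h, u_n + h·k3); u_{n+1} = u_n + (h/6)·(k1 + 2k2 + 2k3 + k4).
s=0.000000, u=-0.700000:
  k1 = f(0.000000, -0.700000) = 3.170000
  k2 = f(0.165000, -0.176950) = 3.628689
  k3 = f(0.165000, -0.101266) = 3.649745
  k4 = f(0.330000, 0.504416) = 3.405565
  u ← -0.700000 + (0.33/6)·(k1 + 2k2 + 2k3 + k4) = 0.462284
u(0.33) ≈ 0.4623

0.4623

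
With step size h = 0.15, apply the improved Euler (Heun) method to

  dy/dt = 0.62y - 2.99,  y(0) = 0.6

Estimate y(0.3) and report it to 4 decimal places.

-0.2619

Heun: k1 = f(t_n, y_n); k2 = f(t_n + h, y_n + h·k1); y_{n+1} = y_n + (h/2)·(k1 + k2).
t=0.000000, y=0.600000:
  k1 = f(0.000000, 0.600000) = -2.618000
  k2 = f(0.150000, 0.207300) = -2.861474
  y ← 0.600000 + (0.15/2)·(-2.618000 + (-2.861474)) = 0.189039
t=0.150000, y=0.189039:
  k1 = f(0.150000, 0.189039) = -2.872796
  k2 = f(0.300000, -0.241880) = -3.139966
  y ← 0.189039 + (0.15/2)·(-2.872796 + (-3.139966)) = -0.261918
y(0.3) ≈ -0.2619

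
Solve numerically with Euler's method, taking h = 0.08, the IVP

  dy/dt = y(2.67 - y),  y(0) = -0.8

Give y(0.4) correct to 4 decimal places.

-3.3165

Euler: y_{n+1} = y_n + h·f(t_n, y_n).
t=0.000000, y=-0.800000: f=-2.776000 → y ← -0.800000 + 0.08·(-2.776000) = -1.022080
t=0.080000, y=-1.022080: f=-3.773601 → y ← -1.022080 + 0.08·(-3.773601) = -1.323968
t=0.160000, y=-1.323968: f=-5.287886 → y ← -1.323968 + 0.08·(-5.287886) = -1.746999
t=0.240000, y=-1.746999: f=-7.716493 → y ← -1.746999 + 0.08·(-7.716493) = -2.364318
t=0.320000, y=-2.364318: f=-11.902732 → y ← -2.364318 + 0.08·(-11.902732) = -3.316537
y(0.4) ≈ -3.3165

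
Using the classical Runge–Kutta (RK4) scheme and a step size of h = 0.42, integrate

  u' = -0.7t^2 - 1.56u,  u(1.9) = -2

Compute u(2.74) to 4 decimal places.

RK4: k1 = f(t_n, u_n); k2 = f(t_n + h/2, u_n + (h/2)·k1); k3 = f(t_n + h/2, u_n + (h/2)·k2); k4 = f(t_n + h, u_n + h·k3); u_{n+1} = u_n + (h/6)·(k1 + 2k2 + 2k3 + k4).
t=1.900000, u=-2.000000:
  k1 = f(1.900000, -2.000000) = 0.593000
  k2 = f(2.110000, -1.875470) = -0.190737
  k3 = f(2.110000, -2.040055) = 0.066015
  k4 = f(2.320000, -1.972274) = -0.690933
  u ← -2.000000 + (0.42/6)·(k1 + 2k2 + 2k3 + k4) = -2.024316
t=2.320000, u=-2.024316:
  k1 = f(2.320000, -2.024316) = -0.609747
  k2 = f(2.530000, -2.152363) = -1.122944
  k3 = f(2.530000, -2.260134) = -0.954820
  k4 = f(2.740000, -2.425341) = -1.471788
  u ← -2.024316 + (0.42/6)·(k1 + 2k2 + 2k3 + k4) = -2.460911
u(2.74) ≈ -2.4609

-2.4609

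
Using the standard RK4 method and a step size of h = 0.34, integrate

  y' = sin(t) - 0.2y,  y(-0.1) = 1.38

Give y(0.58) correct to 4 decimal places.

RK4: k1 = f(t_n, y_n); k2 = f(t_n + h/2, y_n + (h/2)·k1); k3 = f(t_n + h/2, y_n + (h/2)·k2); k4 = f(t_n + h, y_n + h·k3); y_{n+1} = y_n + (h/6)·(k1 + 2k2 + 2k3 + k4).
t=-0.100000, y=1.380000:
  k1 = f(-0.100000, 1.380000) = -0.375833
  k2 = f(0.070000, 1.316108) = -0.193279
  k3 = f(0.070000, 1.347143) = -0.199486
  k4 = f(0.240000, 1.312175) = -0.024732
  y ← 1.380000 + (0.34/6)·(k1 + 2k2 + 2k3 + k4) = 1.312788
t=0.240000, y=1.312788:
  k1 = f(0.240000, 1.312788) = -0.024855
  k2 = f(0.410000, 1.308563) = 0.136897
  k3 = f(0.410000, 1.336060) = 0.131397
  k4 = f(0.580000, 1.357463) = 0.276531
  y ← 1.312788 + (0.34/6)·(k1 + 2k2 + 2k3 + k4) = 1.357456
y(0.58) ≈ 1.3575

1.3575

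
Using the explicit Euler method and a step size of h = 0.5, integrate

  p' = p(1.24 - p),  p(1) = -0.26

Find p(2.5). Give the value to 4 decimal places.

-1.7151

Euler: p_{n+1} = p_n + h·f(x_n, p_n).
x=1.000000, p=-0.260000: f=-0.390000 → p ← -0.260000 + 0.5·(-0.390000) = -0.455000
x=1.500000, p=-0.455000: f=-0.771225 → p ← -0.455000 + 0.5·(-0.771225) = -0.840612
x=2.000000, p=-0.840612: f=-1.748989 → p ← -0.840612 + 0.5·(-1.748989) = -1.715107
p(2.5) ≈ -1.7151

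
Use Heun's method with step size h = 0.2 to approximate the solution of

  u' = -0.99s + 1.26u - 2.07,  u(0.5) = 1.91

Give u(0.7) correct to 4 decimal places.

Heun: k1 = f(s_n, u_n); k2 = f(s_n + h, u_n + h·k1); u_{n+1} = u_n + (h/2)·(k1 + k2).
s=0.500000, u=1.910000:
  k1 = f(0.500000, 1.910000) = -0.158400
  k2 = f(0.700000, 1.878320) = -0.396317
  u ← 1.910000 + (0.2/2)·(-0.158400 + (-0.396317)) = 1.854528
u(0.7) ≈ 1.8545

1.8545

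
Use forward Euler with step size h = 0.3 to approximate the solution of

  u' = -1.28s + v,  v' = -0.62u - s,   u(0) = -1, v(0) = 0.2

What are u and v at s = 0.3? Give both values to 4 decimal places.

-0.9400, 0.3860

Euler on (u,v): u_{n+1} = u_n + h·u', v_{n+1} = v_n + h·v'.
0.000000: (-1.000000, 0.200000); f=(0.200000, 0.620000) → (-0.940000, 0.386000)
(u(0.3), v(0.3)) ≈ (-0.9400, 0.3860)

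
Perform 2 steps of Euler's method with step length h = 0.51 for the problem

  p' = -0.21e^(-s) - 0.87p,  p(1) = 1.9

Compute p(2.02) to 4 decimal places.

0.5424

Euler: p_{n+1} = p_n + h·f(s_n, p_n).
s=1.000000, p=1.900000: f=-1.730255 → p ← 1.900000 + 0.51·(-1.730255) = 1.017570
s=1.510000, p=1.017570: f=-0.931677 → p ← 1.017570 + 0.51·(-0.931677) = 0.542415
p(2.02) ≈ 0.5424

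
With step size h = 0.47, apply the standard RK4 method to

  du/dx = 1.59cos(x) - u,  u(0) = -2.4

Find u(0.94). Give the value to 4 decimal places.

-0.1382

RK4: k1 = f(x_n, u_n); k2 = f(x_n + h/2, u_n + (h/2)·k1); k3 = f(x_n + h/2, u_n + (h/2)·k2); k4 = f(x_n + h, u_n + h·k3); u_{n+1} = u_n + (h/6)·(k1 + 2k2 + 2k3 + k4).
x=0.000000, u=-2.400000:
  k1 = f(0.000000, -2.400000) = 3.990000
  k2 = f(0.235000, -1.462350) = 3.008648
  k3 = f(0.235000, -1.692968) = 3.239266
  k4 = f(0.470000, -0.877545) = 2.295139
  u ← -2.400000 + (0.47/6)·(k1 + 2k2 + 2k3 + k4) = -0.928824
x=0.470000, u=-0.928824:
  k1 = f(0.470000, -0.928824) = 2.346418
  k2 = f(0.705000, -0.377416) = 1.588379
  k3 = f(0.705000, -0.555555) = 1.766518
  k4 = f(0.940000, -0.098561) = 1.036324
  u ← -0.928824 + (0.47/6)·(k1 + 2k2 + 2k3 + k4) = -0.138242
u(0.94) ≈ -0.1382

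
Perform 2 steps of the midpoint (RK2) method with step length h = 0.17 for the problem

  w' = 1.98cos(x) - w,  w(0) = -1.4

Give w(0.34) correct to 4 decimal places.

Midpoint: k1 = f(x_n, w_n); k2 = f(x_n + h/2, w_n + (h/2)·k1); w_{n+1} = w_n + h·k2.
x=0.000000, w=-1.400000:
  k1 = f(0.000000, -1.400000) = 3.380000
  k2 = f(0.085000, -1.112700) = 3.085552
  w ← -1.400000 + 0.17·3.085552 = -0.875456
x=0.170000, w=-0.875456:
  k1 = f(0.170000, -0.875456) = 2.826914
  k2 = f(0.255000, -0.635169) = 2.551142
  w ← -0.875456 + 0.17·2.551142 = -0.441762
w(0.34) ≈ -0.4418

-0.4418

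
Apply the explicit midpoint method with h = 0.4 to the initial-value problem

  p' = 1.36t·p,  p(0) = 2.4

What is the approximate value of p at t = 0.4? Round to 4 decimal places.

Midpoint: k1 = f(t_n, p_n); k2 = f(t_n + h/2, p_n + (h/2)·k1); p_{n+1} = p_n + h·k2.
t=0.000000, p=2.400000:
  k1 = f(0.000000, 2.400000) = 0.000000
  k2 = f(0.200000, 2.400000) = 0.652800
  p ← 2.400000 + 0.4·0.652800 = 2.661120
p(0.4) ≈ 2.6611

2.6611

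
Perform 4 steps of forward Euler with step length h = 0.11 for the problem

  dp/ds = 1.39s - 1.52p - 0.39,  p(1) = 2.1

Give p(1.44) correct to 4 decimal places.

Euler: p_{n+1} = p_n + h·f(s_n, p_n).
s=1.000000, p=2.100000: f=-2.192000 → p ← 2.100000 + 0.11·(-2.192000) = 1.858880
s=1.110000, p=1.858880: f=-1.672598 → p ← 1.858880 + 0.11·(-1.672598) = 1.674894
s=1.220000, p=1.674894: f=-1.240039 → p ← 1.674894 + 0.11·(-1.240039) = 1.538490
s=1.330000, p=1.538490: f=-0.879805 → p ← 1.538490 + 0.11·(-0.879805) = 1.441711
p(1.44) ≈ 1.4417

1.4417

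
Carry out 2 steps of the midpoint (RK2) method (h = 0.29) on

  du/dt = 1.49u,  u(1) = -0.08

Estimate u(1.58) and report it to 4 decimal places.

-0.1862

Midpoint: k1 = f(t_n, u_n); k2 = f(t_n + h/2, u_n + (h/2)·k1); u_{n+1} = u_n + h·k2.
t=1.000000, u=-0.080000:
  k1 = f(1.000000, -0.080000) = -0.119200
  k2 = f(1.145000, -0.097284) = -0.144953
  u ← -0.080000 + 0.29·(-0.144953) = -0.122036
t=1.290000, u=-0.122036:
  k1 = f(1.290000, -0.122036) = -0.181834
  k2 = f(1.435000, -0.148402) = -0.221120
  u ← -0.122036 + 0.29·(-0.221120) = -0.186161
u(1.58) ≈ -0.1862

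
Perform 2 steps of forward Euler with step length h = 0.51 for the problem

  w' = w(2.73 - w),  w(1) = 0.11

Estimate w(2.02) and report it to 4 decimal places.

0.5811

Euler: w_{n+1} = w_n + h·f(x_n, w_n).
x=1.000000, w=0.110000: f=0.288200 → w ← 0.110000 + 0.51·0.288200 = 0.256982
x=1.510000, w=0.256982: f=0.635521 → w ← 0.256982 + 0.51·0.635521 = 0.581098
w(2.02) ≈ 0.5811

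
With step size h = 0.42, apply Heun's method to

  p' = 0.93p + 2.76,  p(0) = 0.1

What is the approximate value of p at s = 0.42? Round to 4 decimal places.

1.5323

Heun: k1 = f(s_n, p_n); k2 = f(s_n + h, p_n + h·k1); p_{n+1} = p_n + (h/2)·(k1 + k2).
s=0.000000, p=0.100000:
  k1 = f(0.000000, 0.100000) = 2.853000
  k2 = f(0.420000, 1.298260) = 3.967382
  p ← 0.100000 + (0.42/2)·(2.853000 + 3.967382) = 1.532280
p(0.42) ≈ 1.5323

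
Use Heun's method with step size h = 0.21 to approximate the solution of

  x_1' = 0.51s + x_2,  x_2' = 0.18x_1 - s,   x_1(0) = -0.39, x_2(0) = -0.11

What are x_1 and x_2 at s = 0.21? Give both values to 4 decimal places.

-0.4034, -0.1472

Heun on (x_1,x_2): k1 = f(s_n, state_n); k2 = f(s_n + h, state_n + h·k1); state_{n+1} = state_n + (h/2)·(k1 + k2).
0.000000: (-0.390000, -0.110000)
  k1 = (-0.110000, -0.070200)
  predictor → (-0.413100, -0.124742)
  k2 = (-0.017642, -0.284358)
  → (-0.403402, -0.147229)
(x_1(0.21), x_2(0.21)) ≈ (-0.4034, -0.1472)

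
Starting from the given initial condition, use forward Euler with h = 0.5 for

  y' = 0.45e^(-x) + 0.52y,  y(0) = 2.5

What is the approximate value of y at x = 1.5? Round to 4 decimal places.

Euler: y_{n+1} = y_n + h·f(x_n, y_n).
x=0.000000, y=2.500000: f=1.750000 → y ← 2.500000 + 0.5·1.750000 = 3.375000
x=0.500000, y=3.375000: f=2.027939 → y ← 3.375000 + 0.5·2.027939 = 4.388969
x=1.000000, y=4.388969: f=2.447810 → y ← 4.388969 + 0.5·2.447810 = 5.612874
y(1.5) ≈ 5.6129

5.6129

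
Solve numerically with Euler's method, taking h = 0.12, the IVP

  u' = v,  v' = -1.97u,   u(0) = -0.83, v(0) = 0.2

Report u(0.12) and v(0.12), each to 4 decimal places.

Euler on (u,v): u_{n+1} = u_n + h·u', v_{n+1} = v_n + h·v'.
0.000000: (-0.830000, 0.200000); f=(0.200000, 1.635100) → (-0.806000, 0.396212)
(u(0.12), v(0.12)) ≈ (-0.8060, 0.3962)

-0.8060, 0.3962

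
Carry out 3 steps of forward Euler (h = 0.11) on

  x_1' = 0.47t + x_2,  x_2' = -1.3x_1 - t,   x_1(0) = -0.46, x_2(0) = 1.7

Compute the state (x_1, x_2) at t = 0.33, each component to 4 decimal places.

0.1355, 1.7790

Euler on (x_1,x_2): x_1_{n+1} = x_1_n + h·x_1', x_2_{n+1} = x_2_n + h·x_2'.
0.000000: (-0.460000, 1.700000); f=(1.700000, 0.598000) → (-0.273000, 1.765780)
0.110000: (-0.273000, 1.765780); f=(1.817480, 0.244900) → (-0.073077, 1.792719)
0.220000: (-0.073077, 1.792719); f=(1.896119, -0.125000) → (0.135496, 1.778969)
(x_1(0.33), x_2(0.33)) ≈ (0.1355, 1.7790)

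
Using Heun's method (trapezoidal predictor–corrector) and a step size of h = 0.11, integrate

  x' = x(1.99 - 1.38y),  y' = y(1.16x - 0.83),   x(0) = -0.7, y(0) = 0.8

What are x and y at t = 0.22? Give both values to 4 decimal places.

Heun on (x,y): k1 = f(t_n, state_n); k2 = f(t_n + h, state_n + h·k1); state_{n+1} = state_n + (h/2)·(k1 + k2).
0.000000: (-0.700000, 0.800000)
  k1 = (-0.620200, -1.313600)
  predictor → (-0.768222, 0.655504)
  k2 = (-0.833832, -1.128213)
  → (-0.779972, 0.665700)
0.110000: (-0.779972, 0.665700)
  k1 = (-0.835610, -1.154835)
  predictor → (-0.871889, 0.538668)
  k2 = (-1.086929, -0.991899)
  → (-0.885711, 0.547630)
(x(0.22), y(0.22)) ≈ (-0.8857, 0.5476)

-0.8857, 0.5476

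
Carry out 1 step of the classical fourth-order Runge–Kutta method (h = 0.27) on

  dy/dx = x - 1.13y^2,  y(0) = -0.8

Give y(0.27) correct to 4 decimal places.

RK4: k1 = f(x_n, y_n); k2 = f(x_n + h/2, y_n + (h/2)·k1); k3 = f(x_n + h/2, y_n + (h/2)·k2); k4 = f(x_n + h, y_n + h·k3); y_{n+1} = y_n + (h/6)·(k1 + 2k2 + 2k3 + k4).
x=0.000000, y=-0.800000:
  k1 = f(0.000000, -0.800000) = -0.723200
  k2 = f(0.135000, -0.897632) = -0.775490
  k3 = f(0.135000, -0.904691) = -0.789867
  k4 = f(0.270000, -1.013264) = -0.890175
  y ← -0.800000 + (0.27/6)·(k1 + 2k2 + 2k3 + k4) = -1.013484
y(0.27) ≈ -1.0135

-1.0135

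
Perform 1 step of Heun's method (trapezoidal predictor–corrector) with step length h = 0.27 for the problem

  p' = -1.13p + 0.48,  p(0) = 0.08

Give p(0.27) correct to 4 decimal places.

0.1691

Heun: k1 = f(t_n, p_n); k2 = f(t_n + h, p_n + h·k1); p_{n+1} = p_n + (h/2)·(k1 + k2).
t=0.000000, p=0.080000:
  k1 = f(0.000000, 0.080000) = 0.389600
  k2 = f(0.270000, 0.185192) = 0.270733
  p ← 0.080000 + (0.27/2)·(0.389600 + 0.270733) = 0.169145
p(0.27) ≈ 0.1691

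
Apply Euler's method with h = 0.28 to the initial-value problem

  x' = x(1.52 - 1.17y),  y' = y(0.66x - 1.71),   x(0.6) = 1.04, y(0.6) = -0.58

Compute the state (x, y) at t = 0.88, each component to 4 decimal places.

1.6802, -0.4138

Euler on (x,y): x_{n+1} = x_n + h·x', y_{n+1} = y_n + h·y'.
0.600000: (1.040000, -0.580000); f=(2.286544, 0.593688) → (1.680232, -0.413767)
(x(0.88), y(0.88)) ≈ (1.6802, -0.4138)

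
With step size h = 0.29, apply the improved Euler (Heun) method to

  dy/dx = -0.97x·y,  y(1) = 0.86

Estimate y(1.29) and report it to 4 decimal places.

Heun: k1 = f(x_n, y_n); k2 = f(x_n + h, y_n + h·k1); y_{n+1} = y_n + (h/2)·(k1 + k2).
x=1.000000, y=0.860000:
  k1 = f(1.000000, 0.860000) = -0.834200
  k2 = f(1.290000, 0.618082) = -0.773406
  y ← 0.860000 + (0.29/2)·(-0.834200 + (-0.773406)) = 0.626897
y(1.29) ≈ 0.6269

0.6269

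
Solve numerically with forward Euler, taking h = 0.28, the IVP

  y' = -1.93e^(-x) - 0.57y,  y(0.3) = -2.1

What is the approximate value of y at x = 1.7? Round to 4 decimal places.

Euler: y_{n+1} = y_n + h·f(x_n, y_n).
x=0.300000, y=-2.100000: f=-0.232779 → y ← -2.100000 + 0.28·(-0.232779) = -2.165178
x=0.580000, y=-2.165178: f=0.153548 → y ← -2.165178 + 0.28·0.153548 = -2.122185
x=0.860000, y=-2.122185: f=0.392943 → y ← -2.122185 + 0.28·0.392943 = -2.012161
x=1.140000, y=-2.012161: f=0.529681 → y ← -2.012161 + 0.28·0.529681 = -1.863850
x=1.420000, y=-1.863850: f=0.595887 → y ← -1.863850 + 0.28·0.595887 = -1.697002
y(1.7) ≈ -1.6970

-1.6970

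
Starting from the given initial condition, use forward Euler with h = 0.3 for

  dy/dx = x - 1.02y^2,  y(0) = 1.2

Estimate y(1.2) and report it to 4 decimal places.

Euler: y_{n+1} = y_n + h·f(x_n, y_n).
x=0.000000, y=1.200000: f=-1.468800 → y ← 1.200000 + 0.3·(-1.468800) = 0.759360
x=0.300000, y=0.759360: f=-0.288160 → y ← 0.759360 + 0.3·(-0.288160) = 0.672912
x=0.600000, y=0.672912: f=0.138133 → y ← 0.672912 + 0.3·0.138133 = 0.714352
x=0.900000, y=0.714352: f=0.379495 → y ← 0.714352 + 0.3·0.379495 = 0.828201
y(1.2) ≈ 0.8282

0.8282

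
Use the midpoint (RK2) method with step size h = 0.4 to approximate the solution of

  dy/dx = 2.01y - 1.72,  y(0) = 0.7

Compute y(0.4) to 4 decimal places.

0.5245

Midpoint: k1 = f(x_n, y_n); k2 = f(x_n + h/2, y_n + (h/2)·k1); y_{n+1} = y_n + h·k2.
x=0.000000, y=0.700000:
  k1 = f(0.000000, 0.700000) = -0.313000
  k2 = f(0.200000, 0.637400) = -0.438826
  y ← 0.700000 + 0.4·(-0.438826) = 0.524470
y(0.4) ≈ 0.5245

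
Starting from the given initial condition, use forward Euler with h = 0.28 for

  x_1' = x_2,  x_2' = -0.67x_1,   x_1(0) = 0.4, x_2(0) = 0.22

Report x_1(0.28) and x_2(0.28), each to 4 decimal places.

0.4616, 0.1450

Euler on (x_1,x_2): x_1_{n+1} = x_1_n + h·x_1', x_2_{n+1} = x_2_n + h·x_2'.
0.000000: (0.400000, 0.220000); f=(0.220000, -0.268000) → (0.461600, 0.144960)
(x_1(0.28), x_2(0.28)) ≈ (0.4616, 0.1450)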